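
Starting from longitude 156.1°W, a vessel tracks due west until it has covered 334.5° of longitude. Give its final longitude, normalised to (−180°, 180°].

Start at -156.1°; shift −334.5° → -490.6°.
-490.6° lies outside (−180°, 180°]; add 360° → -130.6°.

130.6°W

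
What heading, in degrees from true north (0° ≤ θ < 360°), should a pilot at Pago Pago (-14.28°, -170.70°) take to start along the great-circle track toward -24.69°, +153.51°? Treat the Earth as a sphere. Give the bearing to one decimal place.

Δλ = 153.51 − -170.70 = 324.21°; wrapped into (−180°, 180°]: -35.79°.
θ = atan2( sin Δλ · cos φ₂ , cos φ₁ · sin φ₂ − sin φ₁ · cos φ₂ · cos Δλ )
  = atan2(-0.53135, -0.22301) = -112.768° → normalised to [0°, 360°): 247.232°.

247.2°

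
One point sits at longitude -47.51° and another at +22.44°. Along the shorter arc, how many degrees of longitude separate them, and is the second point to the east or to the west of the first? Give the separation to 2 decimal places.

Raw difference: 22.44 − -47.51 = 69.95°.
Normalise into (−180°, 180°]: 69.95° stays 69.95°.
Positive ⇒ the second point lies to the east; separation 69.95°.

69.95° east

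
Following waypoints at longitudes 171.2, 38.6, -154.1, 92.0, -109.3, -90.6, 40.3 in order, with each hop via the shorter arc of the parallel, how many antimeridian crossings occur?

3

Leg 1: +171.2° → +38.6°, shortest Δλ = -132.6° (west) — does not cross 180°.
Leg 2: +38.6° → -154.1°, shortest Δλ = 167.3° (east) — crosses 180°.
Leg 3: -154.1° → +92.0°, shortest Δλ = -113.9° (west) — crosses 180°.
Leg 4: +92.0° → -109.3°, shortest Δλ = 158.7° (east) — crosses 180°.
Leg 5: -109.3° → -90.6°, shortest Δλ = 18.7° (east) — does not cross 180°.
Leg 6: -90.6° → +40.3°, shortest Δλ = 130.9° (east) — does not cross 180°.
Total crossings: 3.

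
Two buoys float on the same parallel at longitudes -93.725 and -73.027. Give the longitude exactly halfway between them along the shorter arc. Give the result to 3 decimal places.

Signed shortest Δλ from -93.725° to -73.027° is +20.698°.
Midpoint longitude = -93.725° + (+20.698°)/2 = -93.725° + 10.349° = -83.376°.

-83.376°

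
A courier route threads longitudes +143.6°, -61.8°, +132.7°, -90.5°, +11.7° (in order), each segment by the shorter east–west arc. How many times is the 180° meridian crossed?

Leg 1: +143.6° → -61.8°, shortest Δλ = 154.6° (east) — crosses 180°.
Leg 2: -61.8° → +132.7°, shortest Δλ = -165.5° (west) — crosses 180°.
Leg 3: +132.7° → -90.5°, shortest Δλ = 136.8° (east) — crosses 180°.
Leg 4: -90.5° → +11.7°, shortest Δλ = 102.2° (east) — does not cross 180°.
Total crossings: 3.

3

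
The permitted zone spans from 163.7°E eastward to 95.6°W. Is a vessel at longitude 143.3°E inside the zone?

No

Band width going east from +163.7° to -95.6°: ((-95.6 − 163.7) mod 360) = 100.7°.
Offset of +143.3° east of the west edge: ((143.3 − 163.7) mod 360) = 339.6°.
339.6° > 100.7° ⇒ outside.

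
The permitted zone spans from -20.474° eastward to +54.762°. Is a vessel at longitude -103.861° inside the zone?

No

Band width going east from -20.474° to +54.762°: ((54.762 − -20.474) mod 360) = 75.236°.
Offset of -103.861° east of the west edge: ((-103.861 − -20.474) mod 360) = 276.613°.
276.613° > 75.236° ⇒ outside.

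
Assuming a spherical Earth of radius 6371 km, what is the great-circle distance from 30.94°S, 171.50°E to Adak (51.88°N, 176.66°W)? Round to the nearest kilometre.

9281 km

Δλ = -176.66 − 171.50 = -348.16°; wrapped into (−180°, 180°]: 11.84°.
Δφ = 51.88 − -30.94 = 82.82°.
a = sin²(Δφ/2) + cos φ₁ · cos φ₂ · sin²(Δλ/2) = 0.443139.
c = 2·atan2(√a, √(1−a)) = 1.45683 rad → d = 6371·c ≈ 9281.45 km.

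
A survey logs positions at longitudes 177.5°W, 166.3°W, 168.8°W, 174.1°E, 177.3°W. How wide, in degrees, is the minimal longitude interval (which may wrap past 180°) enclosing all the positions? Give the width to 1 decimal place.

Sort the longitudes: -177.5°, -177.3°, -168.8°, -166.3°, +174.1°.
Eastward gaps between consecutive values (wrapping around): 0.2°, 8.5°, 2.5°, 340.4°, 8.4°.
Largest gap = 340.4° ⇒ minimal covering band is its complement: 360° − 340.4° = 19.6°.
Band runs from +174.1° eastward to -166.3°, crossing the antimeridian.

19.6°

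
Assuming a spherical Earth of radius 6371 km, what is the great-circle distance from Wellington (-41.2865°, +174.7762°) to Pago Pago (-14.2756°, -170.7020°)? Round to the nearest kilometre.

3315 km

Δλ = -170.7020 − 174.7762 = -345.4782°; wrapped into (−180°, 180°]: 14.5218°.
Δφ = -14.2756 − -41.2865 = 27.0109°.
a = sin²(Δφ/2) + cos φ₁ · cos φ₂ · sin²(Δλ/2) = 0.066172.
c = 2·atan2(√a, √(1−a)) = 0.52033 rad → d = 6371·c ≈ 3315.02 km.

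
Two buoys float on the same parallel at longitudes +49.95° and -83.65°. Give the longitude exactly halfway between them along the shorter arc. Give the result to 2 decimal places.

Signed shortest Δλ from +49.95° to -83.65° is -133.60°.
Midpoint longitude = +49.95° + (-133.60°)/2 = +49.95° − 66.80° = -16.85°.

-16.85°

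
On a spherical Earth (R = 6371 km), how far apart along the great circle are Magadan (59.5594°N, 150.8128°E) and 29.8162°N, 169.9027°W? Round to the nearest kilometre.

Δλ = -169.9027 − 150.8128 = -320.7155°; wrapped into (−180°, 180°]: 39.2845°.
Δφ = 29.8162 − 59.5594 = -29.7432°.
a = sin²(Δφ/2) + cos φ₁ · cos φ₂ · sin²(Δλ/2) = 0.115541.
c = 2·atan2(√a, √(1−a)) = 0.69365 rad → d = 6371·c ≈ 4419.24 km.

4419 km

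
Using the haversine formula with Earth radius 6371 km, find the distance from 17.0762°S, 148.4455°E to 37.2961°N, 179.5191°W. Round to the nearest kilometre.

6914 km

Δλ = -179.5191 − 148.4455 = -327.9646°; wrapped into (−180°, 180°]: 32.0354°.
Δφ = 37.2961 − -17.0762 = 54.3723°.
a = sin²(Δφ/2) + cos φ₁ · cos φ₂ · sin²(Δλ/2) = 0.266642.
c = 2·atan2(√a, √(1−a)) = 1.08522 rad → d = 6371·c ≈ 6913.95 km.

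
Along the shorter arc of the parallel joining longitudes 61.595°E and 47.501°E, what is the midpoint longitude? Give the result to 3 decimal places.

Signed shortest Δλ from +61.595° to +47.501° is -14.094°.
Midpoint longitude = +61.595° + (-14.094°)/2 = +61.595° − 7.047° = +54.548°.

54.548°E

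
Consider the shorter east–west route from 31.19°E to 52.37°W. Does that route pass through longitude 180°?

Signed shortest Δλ = ((-52.37 − 31.19 + 180) mod 360) − 180 = -83.56°.
Going west by 83.56° from +31.19° reaches -52.37° without touching 180°.

No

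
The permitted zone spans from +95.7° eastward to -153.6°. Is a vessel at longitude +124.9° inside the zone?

Yes

Band width going east from +95.7° to -153.6°: ((-153.6 − 95.7) mod 360) = 110.7°.
Offset of +124.9° east of the west edge: ((124.9 − 95.7) mod 360) = 29.2°.
29.2° ≤ 110.7° ⇒ inside.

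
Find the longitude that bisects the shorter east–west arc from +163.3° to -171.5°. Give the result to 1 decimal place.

+175.9°

Signed shortest Δλ from +163.3° to -171.5° is +25.2°.
Midpoint longitude = +163.3° + (+25.2°)/2 = +163.3° + 12.6° = +175.9°.
(The naïve average (+163.3 + -171.5)/2 = -4.1° is on the wrong side of the globe.)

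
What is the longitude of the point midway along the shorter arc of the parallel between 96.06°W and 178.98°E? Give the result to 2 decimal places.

Signed shortest Δλ from -96.06° to +178.98° is -84.96°.
Midpoint longitude = -96.06° + (-84.96°)/2 = -96.06° − 42.48° = -138.54°.
(The naïve average (-96.06 + +178.98)/2 = 41.46° is on the wrong side of the globe.)

138.54°W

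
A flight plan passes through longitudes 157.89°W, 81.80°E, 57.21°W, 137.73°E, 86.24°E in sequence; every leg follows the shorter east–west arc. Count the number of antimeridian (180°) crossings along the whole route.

Leg 1: -157.89° → +81.80°, shortest Δλ = -120.31° (west) — crosses 180°.
Leg 2: +81.80° → -57.21°, shortest Δλ = -139.01° (west) — does not cross 180°.
Leg 3: -57.21° → +137.73°, shortest Δλ = -165.06° (west) — crosses 180°.
Leg 4: +137.73° → +86.24°, shortest Δλ = -51.49° (west) — does not cross 180°.
Total crossings: 2.

2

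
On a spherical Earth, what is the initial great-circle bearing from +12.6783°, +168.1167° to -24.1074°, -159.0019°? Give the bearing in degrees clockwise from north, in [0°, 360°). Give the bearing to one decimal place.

138.8°

Δλ = -159.0019 − 168.1167 = -327.1186°; wrapped into (−180°, 180°]: 32.8814°.
θ = atan2( sin Δλ · cos φ₂ , cos φ₁ · sin φ₂ − sin φ₁ · cos φ₂ · cos Δλ )
  = atan2(0.49555, -0.56673) = 138.833° → normalised to [0°, 360°): 138.833°.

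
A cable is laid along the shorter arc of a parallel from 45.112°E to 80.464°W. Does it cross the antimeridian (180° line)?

No

Signed shortest Δλ = ((-80.464 − 45.112 + 180) mod 360) − 180 = -125.576°.
Going west by 125.576° from +45.112° reaches -80.464° without touching 180°.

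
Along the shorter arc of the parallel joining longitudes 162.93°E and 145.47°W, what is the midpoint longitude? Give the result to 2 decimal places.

Signed shortest Δλ from +162.93° to -145.47° is +51.60°.
Midpoint longitude = +162.93° + (+51.60°)/2 = +162.93° + 25.80° = +188.73°.
Normalise into (−180°, 180°]: -171.27°.
(The naïve average (+162.93 + -145.47)/2 = 8.73° is on the wrong side of the globe.)

171.27°W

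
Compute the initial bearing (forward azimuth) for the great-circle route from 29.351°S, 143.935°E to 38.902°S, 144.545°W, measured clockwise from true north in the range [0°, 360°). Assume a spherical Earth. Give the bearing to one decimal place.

120.0°

Δλ = -144.545 − 143.935 = -288.480°; wrapped into (−180°, 180°]: 71.520°.
θ = atan2( sin Δλ · cos φ₂ , cos φ₁ · sin φ₂ − sin φ₁ · cos φ₂ · cos Δλ )
  = atan2(0.73809, -0.42647) = 120.019° → normalised to [0°, 360°): 120.019°.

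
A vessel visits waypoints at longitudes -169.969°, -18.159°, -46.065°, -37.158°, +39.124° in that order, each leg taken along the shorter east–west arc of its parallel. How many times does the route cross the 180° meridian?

0

Leg 1: -169.969° → -18.159°, shortest Δλ = 151.81° (east) — does not cross 180°.
Leg 2: -18.159° → -46.065°, shortest Δλ = -27.906° (west) — does not cross 180°.
Leg 3: -46.065° → -37.158°, shortest Δλ = 8.907° (east) — does not cross 180°.
Leg 4: -37.158° → +39.124°, shortest Δλ = 76.282° (east) — does not cross 180°.
Total crossings: 0.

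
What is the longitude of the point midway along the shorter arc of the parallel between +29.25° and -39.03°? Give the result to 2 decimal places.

-4.89°

Signed shortest Δλ from +29.25° to -39.03° is -68.28°.
Midpoint longitude = +29.25° + (-68.28°)/2 = +29.25° − 34.14° = -4.89°.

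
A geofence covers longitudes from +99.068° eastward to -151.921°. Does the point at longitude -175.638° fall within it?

Band width going east from +99.068° to -151.921°: ((-151.921 − 99.068) mod 360) = 109.011°.
Offset of -175.638° east of the west edge: ((-175.638 − 99.068) mod 360) = 85.294°.
85.294° ≤ 109.011° ⇒ inside.

Yes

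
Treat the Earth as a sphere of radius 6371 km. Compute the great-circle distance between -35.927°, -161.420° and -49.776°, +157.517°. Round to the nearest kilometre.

3627 km

Δλ = 157.517 − -161.420 = 318.937°; wrapped into (−180°, 180°]: -41.063°.
Δφ = -49.776 − -35.927 = -13.849°.
a = sin²(Δφ/2) + cos φ₁ · cos φ₂ · sin²(Δλ/2) = 0.078858.
c = 2·atan2(√a, √(1−a)) = 0.56929 rad → d = 6371·c ≈ 3626.96 km.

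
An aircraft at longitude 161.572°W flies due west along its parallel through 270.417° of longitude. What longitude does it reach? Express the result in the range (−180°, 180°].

71.989°W

Start at -161.572°; shift −270.417° → -431.989°.
-431.989° lies outside (−180°, 180°]; add 360° → -71.989°.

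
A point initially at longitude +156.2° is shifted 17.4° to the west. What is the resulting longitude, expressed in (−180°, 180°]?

Start at +156.2°; shift −17.4° → +138.8°.
+138.8° already lies in (−180°, 180°].

+138.8°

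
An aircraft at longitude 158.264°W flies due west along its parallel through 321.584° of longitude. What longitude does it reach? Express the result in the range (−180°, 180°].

119.848°W

Start at -158.264°; shift −321.584° → -479.848°.
-479.848° lies outside (−180°, 180°]; add 360° → -119.848°.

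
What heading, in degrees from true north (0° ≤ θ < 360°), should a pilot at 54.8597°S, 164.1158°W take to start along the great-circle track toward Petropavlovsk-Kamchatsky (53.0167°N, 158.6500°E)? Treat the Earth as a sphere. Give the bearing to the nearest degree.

337°

Δλ = 158.6500 − -164.1158 = 322.7658°; wrapped into (−180°, 180°]: -37.2342°.
θ = atan2( sin Δλ · cos φ₂ , cos φ₁ · sin φ₂ − sin φ₁ · cos φ₂ · cos Δλ )
  = atan2(-0.36400, 0.85145) = -23.147° → normalised to [0°, 360°): 336.853°.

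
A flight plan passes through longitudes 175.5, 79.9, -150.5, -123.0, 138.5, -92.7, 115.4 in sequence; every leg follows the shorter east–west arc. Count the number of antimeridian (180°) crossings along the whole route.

4

Leg 1: +175.5° → +79.9°, shortest Δλ = -95.6° (west) — does not cross 180°.
Leg 2: +79.9° → -150.5°, shortest Δλ = 129.6° (east) — crosses 180°.
Leg 3: -150.5° → -123.0°, shortest Δλ = 27.5° (east) — does not cross 180°.
Leg 4: -123.0° → +138.5°, shortest Δλ = -98.5° (west) — crosses 180°.
Leg 5: +138.5° → -92.7°, shortest Δλ = 128.8° (east) — crosses 180°.
Leg 6: -92.7° → +115.4°, shortest Δλ = -151.9° (west) — crosses 180°.
Total crossings: 4.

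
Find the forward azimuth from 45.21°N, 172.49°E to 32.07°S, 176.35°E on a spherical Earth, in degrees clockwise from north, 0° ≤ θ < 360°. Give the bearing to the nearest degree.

Δλ = 176.35 − 172.49 = 3.86°.
θ = atan2( sin Δλ · cos φ₂ , cos φ₁ · sin φ₂ − sin φ₁ · cos φ₂ · cos Δλ )
  = atan2(0.05705, -0.97409) = 176.648° → normalised to [0°, 360°): 176.648°.

177°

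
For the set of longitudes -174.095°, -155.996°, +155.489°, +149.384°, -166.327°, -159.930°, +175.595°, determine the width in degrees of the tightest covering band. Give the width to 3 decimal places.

Sort the longitudes: -174.095°, -166.327°, -159.930°, -155.996°, +149.384°, +155.489°, +175.595°.
Eastward gaps between consecutive values (wrapping around): 7.768°, 6.397°, 3.934°, 305.380°, 6.105°, 20.106°, 10.310°.
Largest gap = 305.380° ⇒ minimal covering band is its complement: 360° − 305.380° = 54.620°.
Band runs from +149.384° eastward to -155.996°, crossing the antimeridian.

54.620°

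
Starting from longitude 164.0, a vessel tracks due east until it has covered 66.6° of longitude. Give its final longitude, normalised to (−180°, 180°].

Start at +164.0°; shift +66.6° → +230.6°.
+230.6° lies outside (−180°, 180°]; subtract 360° → -129.4°.

-129.4°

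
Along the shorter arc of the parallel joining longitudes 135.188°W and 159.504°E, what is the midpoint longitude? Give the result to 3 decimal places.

167.842°W

Signed shortest Δλ from -135.188° to +159.504° is -65.308°.
Midpoint longitude = -135.188° + (-65.308°)/2 = -135.188° − 32.654° = -167.842°.
(The naïve average (-135.188 + +159.504)/2 = 12.158° is on the wrong side of the globe.)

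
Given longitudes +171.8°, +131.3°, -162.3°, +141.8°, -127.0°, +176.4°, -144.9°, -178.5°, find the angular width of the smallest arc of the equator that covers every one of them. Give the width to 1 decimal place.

Sort the longitudes: -178.5°, -162.3°, -144.9°, -127.0°, +131.3°, +141.8°, +171.8°, +176.4°.
Eastward gaps between consecutive values (wrapping around): 16.2°, 17.4°, 17.9°, 258.3°, 10.5°, 30.0°, 4.6°, 5.1°.
Largest gap = 258.3° ⇒ minimal covering band is its complement: 360° − 258.3° = 101.7°.
Band runs from +131.3° eastward to -127.0°, crossing the antimeridian.

101.7°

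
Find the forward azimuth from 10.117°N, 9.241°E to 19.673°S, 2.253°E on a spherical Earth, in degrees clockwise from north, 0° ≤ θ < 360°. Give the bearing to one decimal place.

193.0°

Δλ = 2.253 − 9.241 = -6.988°.
θ = atan2( sin Δλ · cos φ₂ , cos φ₁ · sin φ₂ − sin φ₁ · cos φ₂ · cos Δλ )
  = atan2(-0.11456, -0.49559) = -166.984° → normalised to [0°, 360°): 193.016°.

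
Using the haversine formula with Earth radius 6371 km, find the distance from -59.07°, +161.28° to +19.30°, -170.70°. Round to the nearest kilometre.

9082 km

Δλ = -170.70 − 161.28 = -331.98°; wrapped into (−180°, 180°]: 28.02°.
Δφ = 19.30 − -59.07 = 78.37°.
a = sin²(Δφ/2) + cos φ₁ · cos φ₂ · sin²(Δλ/2) = 0.427636.
c = 2·atan2(√a, √(1−a)) = 1.42556 rad → d = 6371·c ≈ 9082.23 km.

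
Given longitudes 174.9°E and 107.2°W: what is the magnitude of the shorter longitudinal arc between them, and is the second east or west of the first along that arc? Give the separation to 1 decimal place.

77.9° east

Raw difference: -107.2 − 174.9 = -282.1°.
Normalise into (−180°, 180°]: -282.1° + 360° = 77.9°.
Positive ⇒ the second point lies to the east; separation 77.9°.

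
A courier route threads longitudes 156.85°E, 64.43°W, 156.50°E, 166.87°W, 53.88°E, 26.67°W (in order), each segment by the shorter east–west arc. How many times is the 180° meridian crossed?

4

Leg 1: +156.85° → -64.43°, shortest Δλ = 138.72° (east) — crosses 180°.
Leg 2: -64.43° → +156.50°, shortest Δλ = -139.07° (west) — crosses 180°.
Leg 3: +156.50° → -166.87°, shortest Δλ = 36.63° (east) — crosses 180°.
Leg 4: -166.87° → +53.88°, shortest Δλ = -139.25° (west) — crosses 180°.
Leg 5: +53.88° → -26.67°, shortest Δλ = -80.55° (west) — does not cross 180°.
Total crossings: 4.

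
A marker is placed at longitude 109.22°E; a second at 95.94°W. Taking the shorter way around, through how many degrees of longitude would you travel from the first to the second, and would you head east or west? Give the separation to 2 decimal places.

Raw difference: -95.94 − 109.22 = -205.16°.
Normalise into (−180°, 180°]: -205.16° + 360° = 154.84°.
Positive ⇒ the second point lies to the east; separation 154.84°.

154.84° east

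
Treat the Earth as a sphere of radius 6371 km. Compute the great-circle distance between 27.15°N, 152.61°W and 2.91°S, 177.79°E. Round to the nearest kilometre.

Δλ = 177.79 − -152.61 = 330.40°; wrapped into (−180°, 180°]: -29.60°.
Δφ = -2.91 − 27.15 = -30.06°.
a = sin²(Δφ/2) + cos φ₁ · cos φ₂ · sin²(Δλ/2) = 0.125237.
c = 2·atan2(√a, √(1−a)) = 0.72345 rad → d = 6371·c ≈ 4609.11 km.

4609 km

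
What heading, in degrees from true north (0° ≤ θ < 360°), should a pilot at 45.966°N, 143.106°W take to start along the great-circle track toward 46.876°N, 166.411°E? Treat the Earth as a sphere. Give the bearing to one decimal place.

290.3°

Δλ = 166.411 − -143.106 = 309.517°; wrapped into (−180°, 180°]: -50.483°.
θ = atan2( sin Δλ · cos φ₂ , cos φ₁ · sin φ₂ − sin φ₁ · cos φ₂ · cos Δλ )
  = atan2(-0.52734, 0.19462) = -69.743° → normalised to [0°, 360°): 290.257°.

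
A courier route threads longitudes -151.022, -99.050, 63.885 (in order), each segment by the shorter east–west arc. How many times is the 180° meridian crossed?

Leg 1: -151.022° → -99.050°, shortest Δλ = 51.972° (east) — does not cross 180°.
Leg 2: -99.050° → +63.885°, shortest Δλ = 162.935° (east) — does not cross 180°.
Total crossings: 0.

0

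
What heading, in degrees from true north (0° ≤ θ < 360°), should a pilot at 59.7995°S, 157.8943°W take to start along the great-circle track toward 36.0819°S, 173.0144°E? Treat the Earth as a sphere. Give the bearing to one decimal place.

308.6°

Δλ = 173.0144 − -157.8943 = 330.9087°; wrapped into (−180°, 180°]: -29.0913°.
θ = atan2( sin Δλ · cos φ₂ , cos φ₁ · sin φ₂ − sin φ₁ · cos φ₂ · cos Δλ )
  = atan2(-0.39294, 0.31411) = -51.361° → normalised to [0°, 360°): 308.639°.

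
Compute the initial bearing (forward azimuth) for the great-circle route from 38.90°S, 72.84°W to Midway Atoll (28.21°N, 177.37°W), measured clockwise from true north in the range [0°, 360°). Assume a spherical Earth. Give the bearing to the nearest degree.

285°

Δλ = -177.37 − -72.84 = -104.53°.
θ = atan2( sin Δλ · cos φ₂ , cos φ₁ · sin φ₂ − sin φ₁ · cos φ₂ · cos Δλ )
  = atan2(-0.85304, 0.22904) = -74.970° → normalised to [0°, 360°): 285.030°.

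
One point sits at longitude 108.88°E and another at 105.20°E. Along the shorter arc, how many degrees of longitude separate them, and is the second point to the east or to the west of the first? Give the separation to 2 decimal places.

3.68° west

Raw difference: 105.20 − 108.88 = -3.68°.
Normalise into (−180°, 180°]: -3.68° stays -3.68°.
Negative ⇒ the second point lies to the west; separation 3.68°.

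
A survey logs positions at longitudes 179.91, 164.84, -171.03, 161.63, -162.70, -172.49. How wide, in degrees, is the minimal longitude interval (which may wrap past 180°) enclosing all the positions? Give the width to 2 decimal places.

35.67°

Sort the longitudes: -172.49°, -171.03°, -162.70°, +161.63°, +164.84°, +179.91°.
Eastward gaps between consecutive values (wrapping around): 1.46°, 8.33°, 324.33°, 3.21°, 15.07°, 7.60°.
Largest gap = 324.33° ⇒ minimal covering band is its complement: 360° − 324.33° = 35.67°.
Band runs from +161.63° eastward to -162.70°, crossing the antimeridian.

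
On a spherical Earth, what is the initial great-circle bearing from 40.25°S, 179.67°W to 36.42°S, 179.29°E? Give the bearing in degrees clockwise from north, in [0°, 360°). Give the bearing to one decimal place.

Δλ = 179.29 − -179.67 = 358.96°; wrapped into (−180°, 180°]: -1.04°.
θ = atan2( sin Δλ · cos φ₂ , cos φ₁ · sin φ₂ − sin φ₁ · cos φ₂ · cos Δλ )
  = atan2(-0.01461, 0.06671) = -12.349° → normalised to [0°, 360°): 347.651°.

347.7°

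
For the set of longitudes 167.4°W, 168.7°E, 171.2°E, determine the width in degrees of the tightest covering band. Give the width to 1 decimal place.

Sort the longitudes: -167.4°, +168.7°, +171.2°.
Eastward gaps between consecutive values (wrapping around): 336.1°, 2.5°, 21.4°.
Largest gap = 336.1° ⇒ minimal covering band is its complement: 360° − 336.1° = 23.9°.
Band runs from +168.7° eastward to -167.4°, crossing the antimeridian.

23.9°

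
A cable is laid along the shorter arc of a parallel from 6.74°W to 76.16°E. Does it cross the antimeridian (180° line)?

No

Signed shortest Δλ = ((76.16 − -6.74 + 180) mod 360) − 180 = 82.9°.
Going east by 82.9° from -6.74° reaches +76.16° without touching 180°.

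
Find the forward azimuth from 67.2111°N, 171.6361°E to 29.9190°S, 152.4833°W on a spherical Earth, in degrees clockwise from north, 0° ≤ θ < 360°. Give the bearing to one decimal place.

Δλ = -152.4833 − 171.6361 = -324.1194°; wrapped into (−180°, 180°]: 35.8806°.
θ = atan2( sin Δλ · cos φ₂ , cos φ₁ · sin φ₂ − sin φ₁ · cos φ₂ · cos Δλ )
  = atan2(0.50799, -0.84063) = 148.856° → normalised to [0°, 360°): 148.856°.

148.9°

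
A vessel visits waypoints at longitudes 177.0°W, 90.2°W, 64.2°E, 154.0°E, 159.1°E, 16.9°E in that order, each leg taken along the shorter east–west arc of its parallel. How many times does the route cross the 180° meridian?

0

Leg 1: -177.0° → -90.2°, shortest Δλ = 86.8° (east) — does not cross 180°.
Leg 2: -90.2° → +64.2°, shortest Δλ = 154.4° (east) — does not cross 180°.
Leg 3: +64.2° → +154.0°, shortest Δλ = 89.8° (east) — does not cross 180°.
Leg 4: +154.0° → +159.1°, shortest Δλ = 5.1° (east) — does not cross 180°.
Leg 5: +159.1° → +16.9°, shortest Δλ = -142.2° (west) — does not cross 180°.
Total crossings: 0.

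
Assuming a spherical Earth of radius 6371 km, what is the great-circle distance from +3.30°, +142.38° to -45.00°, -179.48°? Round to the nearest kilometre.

Δλ = -179.48 − 142.38 = -321.86°; wrapped into (−180°, 180°]: 38.14°.
Δφ = -45.00 − 3.30 = -48.30°.
a = sin²(Δφ/2) + cos φ₁ · cos φ₂ · sin²(Δλ/2) = 0.242742.
c = 2·atan2(√a, √(1−a)) = 1.03035 rad → d = 6371·c ≈ 6564.38 km.

6564 km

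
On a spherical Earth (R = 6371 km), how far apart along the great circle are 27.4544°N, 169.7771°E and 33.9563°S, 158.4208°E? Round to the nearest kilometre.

6933 km

Δλ = 158.4208 − 169.7771 = -11.3563°.
Δφ = -33.9563 − 27.4544 = -61.4107°.
a = sin²(Δφ/2) + cos φ₁ · cos φ₂ · sin²(Δλ/2) = 0.267941.
c = 2·atan2(√a, √(1−a)) = 1.08816 rad → d = 6371·c ≈ 6932.66 km.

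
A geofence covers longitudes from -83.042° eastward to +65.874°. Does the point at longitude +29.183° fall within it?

Yes

Band width going east from -83.042° to +65.874°: ((65.874 − -83.042) mod 360) = 148.916°.
Offset of +29.183° east of the west edge: ((29.183 − -83.042) mod 360) = 112.225°.
112.225° ≤ 148.916° ⇒ inside.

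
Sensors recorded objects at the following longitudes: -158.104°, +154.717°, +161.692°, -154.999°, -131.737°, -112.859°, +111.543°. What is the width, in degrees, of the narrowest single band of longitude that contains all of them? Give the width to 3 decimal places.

135.598°

Sort the longitudes: -158.104°, -154.999°, -131.737°, -112.859°, +111.543°, +154.717°, +161.692°.
Eastward gaps between consecutive values (wrapping around): 3.105°, 23.262°, 18.878°, 224.402°, 43.174°, 6.975°, 40.204°.
Largest gap = 224.402° ⇒ minimal covering band is its complement: 360° − 224.402° = 135.598°.
Band runs from +111.543° eastward to -112.859°, crossing the antimeridian.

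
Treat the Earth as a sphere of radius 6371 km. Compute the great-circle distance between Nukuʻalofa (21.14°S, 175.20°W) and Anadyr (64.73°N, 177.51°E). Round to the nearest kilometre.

Δλ = 177.51 − -175.20 = 352.71°; wrapped into (−180°, 180°]: -7.29°.
Δφ = 64.73 − -21.14 = 85.87°.
a = sin²(Δφ/2) + cos φ₁ · cos φ₂ · sin²(Δλ/2) = 0.465599.
c = 2·atan2(√a, √(1−a)) = 1.50194 rad → d = 6371·c ≈ 9568.86 km.

9569 km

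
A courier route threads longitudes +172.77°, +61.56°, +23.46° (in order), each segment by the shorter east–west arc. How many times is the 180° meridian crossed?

Leg 1: +172.77° → +61.56°, shortest Δλ = -111.21° (west) — does not cross 180°.
Leg 2: +61.56° → +23.46°, shortest Δλ = -38.1° (west) — does not cross 180°.
Total crossings: 0.

0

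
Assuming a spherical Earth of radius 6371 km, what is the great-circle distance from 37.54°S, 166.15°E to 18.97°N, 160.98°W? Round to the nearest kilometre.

7163 km

Δλ = -160.98 − 166.15 = -327.13°; wrapped into (−180°, 180°]: 32.87°.
Δφ = 18.97 − -37.54 = 56.51°.
a = sin²(Δφ/2) + cos φ₁ · cos φ₂ · sin²(Δλ/2) = 0.284129.
c = 2·atan2(√a, √(1−a)) = 1.12437 rad → d = 6371·c ≈ 7163.39 km.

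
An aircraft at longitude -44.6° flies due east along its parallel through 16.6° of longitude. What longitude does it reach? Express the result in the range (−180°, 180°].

Start at -44.6°; shift +16.6° → -28.0°.
-28.0° already lies in (−180°, 180°].

-28.0°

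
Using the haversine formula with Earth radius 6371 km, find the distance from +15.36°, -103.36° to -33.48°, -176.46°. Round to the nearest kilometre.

9448 km

Δλ = -176.46 − -103.36 = -73.10°.
Δφ = -33.48 − 15.36 = -48.84°.
a = sin²(Δφ/2) + cos φ₁ · cos φ₂ · sin²(Δλ/2) = 0.456157.
c = 2·atan2(√a, √(1−a)) = 1.48300 rad → d = 6371·c ≈ 9448.18 km.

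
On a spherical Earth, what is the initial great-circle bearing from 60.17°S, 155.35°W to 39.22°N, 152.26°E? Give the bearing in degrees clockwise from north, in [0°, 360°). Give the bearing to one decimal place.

Δλ = 152.26 − -155.35 = 307.61°; wrapped into (−180°, 180°]: -52.39°.
θ = atan2( sin Δλ · cos φ₂ , cos φ₁ · sin φ₂ − sin φ₁ · cos φ₂ · cos Δλ )
  = atan2(-0.61372, 0.72468) = -40.261° → normalised to [0°, 360°): 319.739°.

319.7°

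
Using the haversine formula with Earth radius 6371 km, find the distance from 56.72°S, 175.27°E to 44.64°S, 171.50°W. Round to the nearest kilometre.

1629 km

Δλ = -171.50 − 175.27 = -346.77°; wrapped into (−180°, 180°]: 13.23°.
Δφ = -44.64 − -56.72 = 12.08°.
a = sin²(Δφ/2) + cos φ₁ · cos φ₂ · sin²(Δλ/2) = 0.016253.
c = 2·atan2(√a, √(1−a)) = 0.25567 rad → d = 6371·c ≈ 1628.88 km.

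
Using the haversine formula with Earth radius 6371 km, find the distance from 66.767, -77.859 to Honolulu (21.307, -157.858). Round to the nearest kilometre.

Δλ = -157.858 − -77.859 = -79.999°.
Δφ = 21.307 − 66.767 = -45.460°.
a = sin²(Δφ/2) + cos φ₁ · cos φ₂ · sin²(Δλ/2) = 0.301139.
c = 2·atan2(√a, √(1−a)) = 1.16176 rad → d = 6371·c ≈ 7401.59 km.

7402 km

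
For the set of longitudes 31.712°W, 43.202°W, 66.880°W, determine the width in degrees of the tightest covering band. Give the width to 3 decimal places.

35.168°

Sort the longitudes: -66.880°, -43.202°, -31.712°.
Eastward gaps between consecutive values (wrapping around): 23.678°, 11.490°, 324.832°.
Largest gap = 324.832° ⇒ minimal covering band is its complement: 360° − 324.832° = 35.168°.
Band runs from -66.880° eastward to -31.712°.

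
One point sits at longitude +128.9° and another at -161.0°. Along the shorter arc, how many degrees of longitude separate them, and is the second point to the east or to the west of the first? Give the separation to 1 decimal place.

70.1° east

Raw difference: -161.0 − 128.9 = -289.9°.
Normalise into (−180°, 180°]: -289.9° + 360° = 70.1°.
Positive ⇒ the second point lies to the east; separation 70.1°.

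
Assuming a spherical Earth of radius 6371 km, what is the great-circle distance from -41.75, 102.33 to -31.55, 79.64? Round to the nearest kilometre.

2310 km

Δλ = 79.64 − 102.33 = -22.69°.
Δφ = -31.55 − -41.75 = 10.20°.
a = sin²(Δφ/2) + cos φ₁ · cos φ₂ · sin²(Δλ/2) = 0.032505.
c = 2·atan2(√a, √(1−a)) = 0.36257 rad → d = 6371·c ≈ 2309.91 km.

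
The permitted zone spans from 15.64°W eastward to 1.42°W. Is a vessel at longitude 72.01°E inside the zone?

Band width going east from -15.64° to -1.42°: ((-1.42 − -15.64) mod 360) = 14.22°.
Offset of +72.01° east of the west edge: ((72.01 − -15.64) mod 360) = 87.65°.
87.65° > 14.22° ⇒ outside.

No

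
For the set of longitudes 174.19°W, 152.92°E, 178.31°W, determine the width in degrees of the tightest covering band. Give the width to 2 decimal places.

Sort the longitudes: -178.31°, -174.19°, +152.92°.
Eastward gaps between consecutive values (wrapping around): 4.12°, 327.11°, 28.77°.
Largest gap = 327.11° ⇒ minimal covering band is its complement: 360° − 327.11° = 32.89°.
Band runs from +152.92° eastward to -174.19°, crossing the antimeridian.

32.89°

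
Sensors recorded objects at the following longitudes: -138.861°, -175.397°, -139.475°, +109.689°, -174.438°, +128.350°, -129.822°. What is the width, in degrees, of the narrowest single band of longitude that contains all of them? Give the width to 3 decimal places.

Sort the longitudes: -175.397°, -174.438°, -139.475°, -138.861°, -129.822°, +109.689°, +128.350°.
Eastward gaps between consecutive values (wrapping around): 0.959°, 34.963°, 0.614°, 9.039°, 239.511°, 18.661°, 56.253°.
Largest gap = 239.511° ⇒ minimal covering band is its complement: 360° − 239.511° = 120.489°.
Band runs from +109.689° eastward to -129.822°, crossing the antimeridian.

120.489°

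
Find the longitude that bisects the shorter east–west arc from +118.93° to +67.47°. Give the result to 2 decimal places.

Signed shortest Δλ from +118.93° to +67.47° is -51.46°.
Midpoint longitude = +118.93° + (-51.46°)/2 = +118.93° − 25.73° = +93.20°.

+93.20°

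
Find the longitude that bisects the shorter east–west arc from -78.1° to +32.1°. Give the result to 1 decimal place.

Signed shortest Δλ from -78.1° to +32.1° is +110.2°.
Midpoint longitude = -78.1° + (+110.2°)/2 = -78.1° + 55.1° = -23.0°.

-23.0°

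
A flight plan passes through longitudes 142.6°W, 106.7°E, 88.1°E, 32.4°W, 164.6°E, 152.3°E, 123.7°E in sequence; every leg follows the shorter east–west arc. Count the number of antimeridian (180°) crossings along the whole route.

2

Leg 1: -142.6° → +106.7°, shortest Δλ = -110.7° (west) — crosses 180°.
Leg 2: +106.7° → +88.1°, shortest Δλ = -18.6° (west) — does not cross 180°.
Leg 3: +88.1° → -32.4°, shortest Δλ = -120.5° (west) — does not cross 180°.
Leg 4: -32.4° → +164.6°, shortest Δλ = -163.0° (west) — crosses 180°.
Leg 5: +164.6° → +152.3°, shortest Δλ = -12.3° (west) — does not cross 180°.
Leg 6: +152.3° → +123.7°, shortest Δλ = -28.6° (west) — does not cross 180°.
Total crossings: 2.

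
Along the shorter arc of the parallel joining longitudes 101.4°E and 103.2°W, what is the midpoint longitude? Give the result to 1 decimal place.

179.1°E

Signed shortest Δλ from +101.4° to -103.2° is +155.4°.
Midpoint longitude = +101.4° + (+155.4°)/2 = +101.4° + 77.7° = +179.1°.
(The naïve average (+101.4 + -103.2)/2 = -0.9° is on the wrong side of the globe.)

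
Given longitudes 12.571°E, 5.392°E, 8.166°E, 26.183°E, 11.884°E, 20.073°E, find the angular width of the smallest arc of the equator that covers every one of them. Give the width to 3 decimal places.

20.791°

Sort the longitudes: +5.392°, +8.166°, +11.884°, +12.571°, +20.073°, +26.183°.
Eastward gaps between consecutive values (wrapping around): 2.774°, 3.718°, 0.687°, 7.502°, 6.110°, 339.209°.
Largest gap = 339.209° ⇒ minimal covering band is its complement: 360° − 339.209° = 20.791°.
Band runs from +5.392° eastward to +26.183°.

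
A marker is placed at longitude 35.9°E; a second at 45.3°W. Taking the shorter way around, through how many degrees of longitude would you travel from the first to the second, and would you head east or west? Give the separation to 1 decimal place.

Raw difference: -45.3 − 35.9 = -81.2°.
Normalise into (−180°, 180°]: -81.2° stays -81.2°.
Negative ⇒ the second point lies to the west; separation 81.2°.

81.2° west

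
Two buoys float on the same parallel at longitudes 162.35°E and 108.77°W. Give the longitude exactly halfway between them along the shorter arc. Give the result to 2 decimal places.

153.21°W

Signed shortest Δλ from +162.35° to -108.77° is +88.88°.
Midpoint longitude = +162.35° + (+88.88°)/2 = +162.35° + 44.44° = +206.79°.
Normalise into (−180°, 180°]: -153.21°.
(The naïve average (+162.35 + -108.77)/2 = 26.79° is on the wrong side of the globe.)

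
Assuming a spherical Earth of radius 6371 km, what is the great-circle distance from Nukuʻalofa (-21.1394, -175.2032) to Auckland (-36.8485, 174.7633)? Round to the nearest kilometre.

1998 km

Δλ = 174.7633 − -175.2032 = 349.9665°; wrapped into (−180°, 180°]: -10.0335°.
Δφ = -36.8485 − -21.1394 = -15.7091°.
a = sin²(Δφ/2) + cos φ₁ · cos φ₂ · sin²(Δλ/2) = 0.024383.
c = 2·atan2(√a, √(1−a)) = 0.31359 rad → d = 6371·c ≈ 1997.85 km.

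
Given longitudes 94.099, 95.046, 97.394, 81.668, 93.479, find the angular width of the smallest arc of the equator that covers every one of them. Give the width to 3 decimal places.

Sort the longitudes: +81.668°, +93.479°, +94.099°, +95.046°, +97.394°.
Eastward gaps between consecutive values (wrapping around): 11.811°, 0.620°, 0.947°, 2.348°, 344.274°.
Largest gap = 344.274° ⇒ minimal covering band is its complement: 360° − 344.274° = 15.726°.
Band runs from +81.668° eastward to +97.394°.

15.726°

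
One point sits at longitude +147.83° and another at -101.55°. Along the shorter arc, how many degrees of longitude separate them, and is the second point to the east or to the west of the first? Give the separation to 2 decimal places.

110.62° east

Raw difference: -101.55 − 147.83 = -249.38°.
Normalise into (−180°, 180°]: -249.38° + 360° = 110.62°.
Positive ⇒ the second point lies to the east; separation 110.62°.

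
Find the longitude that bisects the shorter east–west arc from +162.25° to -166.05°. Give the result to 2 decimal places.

Signed shortest Δλ from +162.25° to -166.05° is +31.70°.
Midpoint longitude = +162.25° + (+31.70°)/2 = +162.25° + 15.85° = +178.10°.
(The naïve average (+162.25 + -166.05)/2 = -1.9° is on the wrong side of the globe.)

+178.10°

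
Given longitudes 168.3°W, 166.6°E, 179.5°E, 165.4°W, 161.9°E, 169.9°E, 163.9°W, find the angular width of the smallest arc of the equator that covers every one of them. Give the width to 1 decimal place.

34.2°

Sort the longitudes: -168.3°, -165.4°, -163.9°, +161.9°, +166.6°, +169.9°, +179.5°.
Eastward gaps between consecutive values (wrapping around): 2.9°, 1.5°, 325.8°, 4.7°, 3.3°, 9.6°, 12.2°.
Largest gap = 325.8° ⇒ minimal covering band is its complement: 360° − 325.8° = 34.2°.
Band runs from +161.9° eastward to -163.9°, crossing the antimeridian.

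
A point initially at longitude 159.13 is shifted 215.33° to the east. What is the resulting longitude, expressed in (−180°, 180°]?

Start at +159.13°; shift +215.33° → +374.46°.
+374.46° lies outside (−180°, 180°]; subtract 360° → +14.46°.

+14.46°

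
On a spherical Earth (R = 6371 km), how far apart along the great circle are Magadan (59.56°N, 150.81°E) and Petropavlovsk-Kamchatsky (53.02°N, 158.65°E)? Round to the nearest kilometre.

Δλ = 158.65 − 150.81 = 7.84°.
Δφ = 53.02 − 59.56 = -6.54°.
a = sin²(Δφ/2) + cos φ₁ · cos φ₂ · sin²(Δλ/2) = 0.004678.
c = 2·atan2(√a, √(1−a)) = 0.13690 rad → d = 6371·c ≈ 872.18 km.

872 km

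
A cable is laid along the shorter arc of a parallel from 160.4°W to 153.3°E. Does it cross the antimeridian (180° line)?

Naïve |153.3 − -160.4| = 313.7° > 180°, so the shorter arc goes the other way round — across 180°.
Signed shortest Δλ = ((153.3 − -160.4 + 180) mod 360) − 180 = -46.3°.
Going west by 46.3° from -160.4° passes through 180° before reaching +153.3°.

Yes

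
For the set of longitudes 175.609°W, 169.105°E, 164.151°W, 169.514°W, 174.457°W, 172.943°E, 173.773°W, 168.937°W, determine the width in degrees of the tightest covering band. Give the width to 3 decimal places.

Sort the longitudes: -175.609°, -174.457°, -173.773°, -169.514°, -168.937°, -164.151°, +169.105°, +172.943°.
Eastward gaps between consecutive values (wrapping around): 1.152°, 0.684°, 4.259°, 0.577°, 4.786°, 333.256°, 3.838°, 11.448°.
Largest gap = 333.256° ⇒ minimal covering band is its complement: 360° − 333.256° = 26.744°.
Band runs from +169.105° eastward to -164.151°, crossing the antimeridian.

26.744°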